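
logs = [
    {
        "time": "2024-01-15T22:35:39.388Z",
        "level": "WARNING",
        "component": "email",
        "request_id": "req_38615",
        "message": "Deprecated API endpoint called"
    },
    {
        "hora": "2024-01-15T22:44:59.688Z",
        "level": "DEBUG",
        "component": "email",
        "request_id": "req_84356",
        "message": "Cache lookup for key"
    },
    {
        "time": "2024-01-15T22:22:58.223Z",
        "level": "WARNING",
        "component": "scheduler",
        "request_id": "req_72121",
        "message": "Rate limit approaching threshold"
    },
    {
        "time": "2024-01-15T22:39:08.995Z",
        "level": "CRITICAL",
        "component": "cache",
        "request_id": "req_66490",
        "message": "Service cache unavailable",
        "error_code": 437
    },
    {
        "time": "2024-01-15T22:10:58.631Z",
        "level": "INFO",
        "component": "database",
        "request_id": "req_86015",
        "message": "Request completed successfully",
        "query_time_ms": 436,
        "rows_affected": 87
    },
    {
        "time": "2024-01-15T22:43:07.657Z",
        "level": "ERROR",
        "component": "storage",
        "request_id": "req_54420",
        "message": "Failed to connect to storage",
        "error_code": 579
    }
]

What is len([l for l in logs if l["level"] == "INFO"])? 1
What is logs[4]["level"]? "INFO"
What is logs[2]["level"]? "WARNING"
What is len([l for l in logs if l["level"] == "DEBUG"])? 1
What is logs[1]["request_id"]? "req_84356"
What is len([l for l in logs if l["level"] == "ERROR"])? 1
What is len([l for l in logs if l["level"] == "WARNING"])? 2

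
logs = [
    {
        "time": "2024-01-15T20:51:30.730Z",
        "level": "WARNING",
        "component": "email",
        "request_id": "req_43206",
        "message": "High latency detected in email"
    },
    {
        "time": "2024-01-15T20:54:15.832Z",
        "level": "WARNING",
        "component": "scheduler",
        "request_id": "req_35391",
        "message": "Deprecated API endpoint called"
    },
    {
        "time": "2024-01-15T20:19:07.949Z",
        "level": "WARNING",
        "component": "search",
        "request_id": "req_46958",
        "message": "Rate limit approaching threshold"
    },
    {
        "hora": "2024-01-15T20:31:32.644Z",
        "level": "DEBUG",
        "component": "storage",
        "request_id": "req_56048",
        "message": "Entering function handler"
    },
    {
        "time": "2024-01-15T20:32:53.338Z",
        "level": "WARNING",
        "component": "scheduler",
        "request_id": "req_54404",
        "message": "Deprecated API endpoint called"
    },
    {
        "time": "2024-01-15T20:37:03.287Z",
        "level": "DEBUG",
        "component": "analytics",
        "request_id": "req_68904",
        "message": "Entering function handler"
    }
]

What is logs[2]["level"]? "WARNING"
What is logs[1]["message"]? "Deprecated API endpoint called"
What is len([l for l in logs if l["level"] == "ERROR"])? 0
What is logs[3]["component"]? "storage"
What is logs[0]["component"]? "email"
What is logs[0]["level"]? "WARNING"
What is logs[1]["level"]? "WARNING"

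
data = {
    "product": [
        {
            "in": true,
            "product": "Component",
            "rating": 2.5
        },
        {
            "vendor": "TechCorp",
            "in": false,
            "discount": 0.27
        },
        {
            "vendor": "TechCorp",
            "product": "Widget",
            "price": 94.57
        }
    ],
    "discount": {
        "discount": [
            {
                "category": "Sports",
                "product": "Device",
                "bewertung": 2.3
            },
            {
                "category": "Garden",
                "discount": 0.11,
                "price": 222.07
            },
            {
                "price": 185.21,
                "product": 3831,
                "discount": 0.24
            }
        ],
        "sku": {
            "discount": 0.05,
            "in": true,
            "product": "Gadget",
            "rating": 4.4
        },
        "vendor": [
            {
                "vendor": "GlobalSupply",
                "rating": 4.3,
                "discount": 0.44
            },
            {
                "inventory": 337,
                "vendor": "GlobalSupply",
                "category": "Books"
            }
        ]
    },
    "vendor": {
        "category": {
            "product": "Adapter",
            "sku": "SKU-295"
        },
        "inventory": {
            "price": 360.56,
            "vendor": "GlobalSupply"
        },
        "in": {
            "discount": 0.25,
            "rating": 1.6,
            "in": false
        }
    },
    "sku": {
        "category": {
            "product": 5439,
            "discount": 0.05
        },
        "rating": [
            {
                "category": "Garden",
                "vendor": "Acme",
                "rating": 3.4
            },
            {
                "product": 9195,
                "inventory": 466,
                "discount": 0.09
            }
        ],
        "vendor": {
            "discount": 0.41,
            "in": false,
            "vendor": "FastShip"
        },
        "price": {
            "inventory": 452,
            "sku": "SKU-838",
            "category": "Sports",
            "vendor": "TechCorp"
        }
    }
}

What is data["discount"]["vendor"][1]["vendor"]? "GlobalSupply"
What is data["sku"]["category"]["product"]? 5439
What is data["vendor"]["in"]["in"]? False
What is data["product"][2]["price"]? 94.57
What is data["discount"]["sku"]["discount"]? 0.05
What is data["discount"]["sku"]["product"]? "Gadget"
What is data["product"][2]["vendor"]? "TechCorp"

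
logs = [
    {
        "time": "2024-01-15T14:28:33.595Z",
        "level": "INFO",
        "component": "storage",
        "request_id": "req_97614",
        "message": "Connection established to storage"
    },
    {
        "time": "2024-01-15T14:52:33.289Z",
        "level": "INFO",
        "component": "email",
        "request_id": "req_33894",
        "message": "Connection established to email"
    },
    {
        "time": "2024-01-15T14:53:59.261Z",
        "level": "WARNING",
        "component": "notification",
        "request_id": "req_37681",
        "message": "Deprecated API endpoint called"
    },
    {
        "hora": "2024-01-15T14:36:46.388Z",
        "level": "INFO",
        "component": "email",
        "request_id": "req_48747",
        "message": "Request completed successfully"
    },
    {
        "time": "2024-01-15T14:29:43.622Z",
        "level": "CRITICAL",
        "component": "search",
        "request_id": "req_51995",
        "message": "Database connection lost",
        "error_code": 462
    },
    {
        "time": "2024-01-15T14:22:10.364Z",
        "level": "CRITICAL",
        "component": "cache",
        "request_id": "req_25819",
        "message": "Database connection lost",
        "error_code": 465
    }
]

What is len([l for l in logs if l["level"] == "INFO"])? 3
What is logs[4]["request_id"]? "req_51995"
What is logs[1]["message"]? "Connection established to email"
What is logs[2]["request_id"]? "req_37681"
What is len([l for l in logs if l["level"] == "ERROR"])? 0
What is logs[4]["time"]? "2024-01-15T14:29:43.622Z"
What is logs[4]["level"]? "CRITICAL"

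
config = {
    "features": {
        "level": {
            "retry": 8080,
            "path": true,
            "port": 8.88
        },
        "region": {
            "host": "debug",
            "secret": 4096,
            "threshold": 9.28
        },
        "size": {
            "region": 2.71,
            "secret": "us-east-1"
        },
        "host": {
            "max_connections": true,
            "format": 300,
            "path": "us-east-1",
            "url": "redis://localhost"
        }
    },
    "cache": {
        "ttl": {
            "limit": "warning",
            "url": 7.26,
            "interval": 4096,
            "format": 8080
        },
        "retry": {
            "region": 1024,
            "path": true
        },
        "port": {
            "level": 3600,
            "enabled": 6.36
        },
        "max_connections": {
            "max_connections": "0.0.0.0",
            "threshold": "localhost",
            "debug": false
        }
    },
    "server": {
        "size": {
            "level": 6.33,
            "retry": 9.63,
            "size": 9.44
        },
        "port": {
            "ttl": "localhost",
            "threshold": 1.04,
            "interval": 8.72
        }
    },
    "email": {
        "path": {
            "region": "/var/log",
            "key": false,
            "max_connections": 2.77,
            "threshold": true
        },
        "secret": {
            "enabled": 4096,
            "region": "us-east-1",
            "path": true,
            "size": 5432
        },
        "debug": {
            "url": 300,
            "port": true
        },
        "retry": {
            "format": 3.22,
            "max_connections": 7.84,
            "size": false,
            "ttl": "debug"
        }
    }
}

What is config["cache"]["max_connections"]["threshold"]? "localhost"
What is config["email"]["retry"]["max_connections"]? 7.84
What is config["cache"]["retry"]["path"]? True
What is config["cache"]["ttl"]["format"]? 8080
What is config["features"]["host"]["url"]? "redis://localhost"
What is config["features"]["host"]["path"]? "us-east-1"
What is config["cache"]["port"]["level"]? 3600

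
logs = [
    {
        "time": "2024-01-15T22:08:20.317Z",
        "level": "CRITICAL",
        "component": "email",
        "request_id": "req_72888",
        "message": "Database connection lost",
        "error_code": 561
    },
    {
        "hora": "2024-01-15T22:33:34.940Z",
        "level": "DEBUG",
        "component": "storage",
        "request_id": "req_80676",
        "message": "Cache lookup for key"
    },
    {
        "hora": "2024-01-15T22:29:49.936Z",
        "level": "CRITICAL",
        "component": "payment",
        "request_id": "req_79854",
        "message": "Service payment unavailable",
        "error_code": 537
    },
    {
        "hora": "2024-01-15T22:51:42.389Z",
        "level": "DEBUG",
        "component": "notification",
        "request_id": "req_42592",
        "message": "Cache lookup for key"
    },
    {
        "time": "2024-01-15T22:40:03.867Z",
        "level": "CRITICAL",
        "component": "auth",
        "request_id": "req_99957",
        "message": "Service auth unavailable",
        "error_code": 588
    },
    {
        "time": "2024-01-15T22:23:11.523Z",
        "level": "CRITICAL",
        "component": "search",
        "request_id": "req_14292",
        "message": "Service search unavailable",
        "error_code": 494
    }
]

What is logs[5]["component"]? "search"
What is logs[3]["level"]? "DEBUG"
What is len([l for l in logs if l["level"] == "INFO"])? 0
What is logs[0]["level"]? "CRITICAL"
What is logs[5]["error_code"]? 494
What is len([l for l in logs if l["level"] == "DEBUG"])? 2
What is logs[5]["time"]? "2024-01-15T22:23:11.523Z"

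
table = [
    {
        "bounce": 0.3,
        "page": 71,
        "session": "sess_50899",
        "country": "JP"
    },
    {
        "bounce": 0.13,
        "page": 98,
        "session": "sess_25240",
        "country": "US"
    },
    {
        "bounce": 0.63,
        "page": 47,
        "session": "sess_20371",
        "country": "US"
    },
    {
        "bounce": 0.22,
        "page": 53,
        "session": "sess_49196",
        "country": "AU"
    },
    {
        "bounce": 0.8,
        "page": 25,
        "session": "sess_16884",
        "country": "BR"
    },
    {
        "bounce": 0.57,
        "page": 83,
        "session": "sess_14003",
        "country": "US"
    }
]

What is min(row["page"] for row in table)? 25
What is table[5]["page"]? 83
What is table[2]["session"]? "sess_20371"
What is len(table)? 6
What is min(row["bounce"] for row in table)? 0.13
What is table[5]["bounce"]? 0.57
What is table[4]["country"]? "BR"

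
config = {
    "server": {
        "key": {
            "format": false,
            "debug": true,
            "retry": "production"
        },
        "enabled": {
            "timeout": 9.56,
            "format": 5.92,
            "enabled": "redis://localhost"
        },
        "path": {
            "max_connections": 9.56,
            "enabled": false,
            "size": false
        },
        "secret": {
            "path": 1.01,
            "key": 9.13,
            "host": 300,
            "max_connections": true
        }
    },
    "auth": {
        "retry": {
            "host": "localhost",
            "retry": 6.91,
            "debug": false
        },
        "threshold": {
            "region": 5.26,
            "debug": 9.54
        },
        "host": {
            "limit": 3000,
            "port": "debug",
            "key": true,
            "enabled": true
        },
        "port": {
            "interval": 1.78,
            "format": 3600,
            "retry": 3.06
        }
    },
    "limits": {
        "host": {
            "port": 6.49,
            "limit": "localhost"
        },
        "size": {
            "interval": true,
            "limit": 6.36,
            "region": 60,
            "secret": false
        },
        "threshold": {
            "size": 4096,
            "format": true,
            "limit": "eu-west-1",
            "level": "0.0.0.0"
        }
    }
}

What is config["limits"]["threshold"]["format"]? True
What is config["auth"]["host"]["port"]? "debug"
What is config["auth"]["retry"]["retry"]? 6.91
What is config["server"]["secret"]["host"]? 300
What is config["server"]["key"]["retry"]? "production"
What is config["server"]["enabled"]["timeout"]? 9.56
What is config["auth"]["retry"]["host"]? "localhost"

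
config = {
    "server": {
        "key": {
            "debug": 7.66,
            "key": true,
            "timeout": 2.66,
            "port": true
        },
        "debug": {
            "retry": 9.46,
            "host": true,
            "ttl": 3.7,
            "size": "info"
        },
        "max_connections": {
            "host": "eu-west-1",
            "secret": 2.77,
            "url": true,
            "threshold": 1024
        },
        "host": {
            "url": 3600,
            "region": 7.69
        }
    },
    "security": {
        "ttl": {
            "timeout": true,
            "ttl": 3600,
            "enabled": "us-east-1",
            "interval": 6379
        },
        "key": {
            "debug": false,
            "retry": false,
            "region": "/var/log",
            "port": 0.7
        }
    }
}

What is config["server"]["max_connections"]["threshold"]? 1024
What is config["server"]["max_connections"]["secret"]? 2.77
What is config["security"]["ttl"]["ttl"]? 3600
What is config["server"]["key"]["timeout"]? 2.66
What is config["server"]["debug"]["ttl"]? 3.7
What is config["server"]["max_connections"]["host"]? "eu-west-1"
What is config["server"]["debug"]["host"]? True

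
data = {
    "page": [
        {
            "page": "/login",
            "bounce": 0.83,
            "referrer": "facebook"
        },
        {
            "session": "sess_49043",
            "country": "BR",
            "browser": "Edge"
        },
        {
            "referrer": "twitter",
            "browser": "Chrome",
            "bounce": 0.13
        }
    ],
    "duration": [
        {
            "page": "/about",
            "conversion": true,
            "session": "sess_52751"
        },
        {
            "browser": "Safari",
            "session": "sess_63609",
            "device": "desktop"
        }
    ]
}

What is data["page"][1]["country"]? "BR"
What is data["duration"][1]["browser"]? "Safari"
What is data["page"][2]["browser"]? "Chrome"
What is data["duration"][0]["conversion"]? True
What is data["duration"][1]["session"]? "sess_63609"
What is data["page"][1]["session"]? "sess_49043"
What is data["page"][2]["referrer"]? "twitter"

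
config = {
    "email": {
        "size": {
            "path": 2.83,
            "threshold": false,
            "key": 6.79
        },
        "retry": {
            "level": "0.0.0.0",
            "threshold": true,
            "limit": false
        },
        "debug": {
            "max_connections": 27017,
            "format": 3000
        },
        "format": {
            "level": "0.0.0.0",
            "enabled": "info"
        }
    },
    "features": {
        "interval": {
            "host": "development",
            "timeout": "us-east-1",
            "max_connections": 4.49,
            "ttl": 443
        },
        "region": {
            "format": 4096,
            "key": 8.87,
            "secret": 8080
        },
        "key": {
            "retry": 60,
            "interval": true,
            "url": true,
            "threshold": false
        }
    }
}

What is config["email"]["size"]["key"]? 6.79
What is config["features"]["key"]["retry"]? 60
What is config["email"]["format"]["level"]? "0.0.0.0"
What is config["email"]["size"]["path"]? 2.83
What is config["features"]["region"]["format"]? 4096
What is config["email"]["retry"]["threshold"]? True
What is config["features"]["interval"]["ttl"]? 443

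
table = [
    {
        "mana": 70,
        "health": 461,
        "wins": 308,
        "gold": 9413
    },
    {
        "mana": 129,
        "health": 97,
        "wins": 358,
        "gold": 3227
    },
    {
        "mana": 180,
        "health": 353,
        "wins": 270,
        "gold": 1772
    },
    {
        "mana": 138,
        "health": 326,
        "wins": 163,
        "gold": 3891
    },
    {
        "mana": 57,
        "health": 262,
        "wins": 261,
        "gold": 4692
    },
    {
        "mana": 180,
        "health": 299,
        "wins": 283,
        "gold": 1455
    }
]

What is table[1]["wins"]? 358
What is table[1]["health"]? 97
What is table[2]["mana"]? 180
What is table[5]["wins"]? 283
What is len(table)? 6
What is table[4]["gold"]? 4692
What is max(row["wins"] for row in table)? 358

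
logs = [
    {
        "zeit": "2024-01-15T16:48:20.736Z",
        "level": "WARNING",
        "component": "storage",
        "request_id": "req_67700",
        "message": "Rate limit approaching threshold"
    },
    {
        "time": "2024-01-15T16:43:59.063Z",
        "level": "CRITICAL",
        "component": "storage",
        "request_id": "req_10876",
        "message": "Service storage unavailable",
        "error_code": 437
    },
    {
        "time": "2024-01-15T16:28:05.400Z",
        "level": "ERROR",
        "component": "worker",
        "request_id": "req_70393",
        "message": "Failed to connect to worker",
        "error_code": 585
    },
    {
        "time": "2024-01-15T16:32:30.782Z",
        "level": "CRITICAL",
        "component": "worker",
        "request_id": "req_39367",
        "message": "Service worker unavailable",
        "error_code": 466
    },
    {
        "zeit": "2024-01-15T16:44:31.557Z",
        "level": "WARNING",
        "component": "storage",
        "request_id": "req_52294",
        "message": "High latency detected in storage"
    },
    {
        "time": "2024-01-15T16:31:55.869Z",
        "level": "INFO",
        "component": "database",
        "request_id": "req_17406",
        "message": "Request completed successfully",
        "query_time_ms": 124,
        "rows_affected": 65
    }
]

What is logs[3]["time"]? "2024-01-15T16:32:30.782Z"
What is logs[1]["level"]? "CRITICAL"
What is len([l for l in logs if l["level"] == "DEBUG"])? 0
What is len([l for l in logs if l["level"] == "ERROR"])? 1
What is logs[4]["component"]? "storage"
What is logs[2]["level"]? "ERROR"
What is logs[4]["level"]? "WARNING"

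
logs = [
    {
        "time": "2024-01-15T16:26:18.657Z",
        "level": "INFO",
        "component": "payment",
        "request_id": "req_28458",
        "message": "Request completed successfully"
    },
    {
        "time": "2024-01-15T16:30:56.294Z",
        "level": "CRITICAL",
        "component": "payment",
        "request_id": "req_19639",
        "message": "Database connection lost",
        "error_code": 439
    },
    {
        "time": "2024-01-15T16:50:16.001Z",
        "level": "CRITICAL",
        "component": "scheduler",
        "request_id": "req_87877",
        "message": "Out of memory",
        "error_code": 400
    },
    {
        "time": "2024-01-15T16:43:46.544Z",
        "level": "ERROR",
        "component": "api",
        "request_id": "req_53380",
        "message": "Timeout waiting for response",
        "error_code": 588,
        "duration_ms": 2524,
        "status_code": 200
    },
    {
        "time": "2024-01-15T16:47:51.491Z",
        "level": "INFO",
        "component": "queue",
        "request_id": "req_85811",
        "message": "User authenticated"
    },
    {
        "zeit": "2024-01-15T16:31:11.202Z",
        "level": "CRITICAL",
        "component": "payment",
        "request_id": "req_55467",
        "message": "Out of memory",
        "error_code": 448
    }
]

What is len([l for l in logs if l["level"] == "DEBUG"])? 0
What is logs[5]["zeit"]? "2024-01-15T16:31:11.202Z"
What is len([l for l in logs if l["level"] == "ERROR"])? 1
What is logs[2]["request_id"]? "req_87877"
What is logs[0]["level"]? "INFO"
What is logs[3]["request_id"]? "req_53380"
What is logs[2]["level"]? "CRITICAL"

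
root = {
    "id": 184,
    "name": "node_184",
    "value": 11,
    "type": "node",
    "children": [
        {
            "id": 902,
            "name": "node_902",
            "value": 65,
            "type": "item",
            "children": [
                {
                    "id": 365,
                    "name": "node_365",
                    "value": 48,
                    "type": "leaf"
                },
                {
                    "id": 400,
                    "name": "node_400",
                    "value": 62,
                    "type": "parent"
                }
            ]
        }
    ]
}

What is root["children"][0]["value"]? 65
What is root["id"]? 184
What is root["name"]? "node_184"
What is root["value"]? 11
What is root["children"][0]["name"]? "node_902"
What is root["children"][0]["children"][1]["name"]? "node_400"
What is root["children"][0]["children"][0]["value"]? 48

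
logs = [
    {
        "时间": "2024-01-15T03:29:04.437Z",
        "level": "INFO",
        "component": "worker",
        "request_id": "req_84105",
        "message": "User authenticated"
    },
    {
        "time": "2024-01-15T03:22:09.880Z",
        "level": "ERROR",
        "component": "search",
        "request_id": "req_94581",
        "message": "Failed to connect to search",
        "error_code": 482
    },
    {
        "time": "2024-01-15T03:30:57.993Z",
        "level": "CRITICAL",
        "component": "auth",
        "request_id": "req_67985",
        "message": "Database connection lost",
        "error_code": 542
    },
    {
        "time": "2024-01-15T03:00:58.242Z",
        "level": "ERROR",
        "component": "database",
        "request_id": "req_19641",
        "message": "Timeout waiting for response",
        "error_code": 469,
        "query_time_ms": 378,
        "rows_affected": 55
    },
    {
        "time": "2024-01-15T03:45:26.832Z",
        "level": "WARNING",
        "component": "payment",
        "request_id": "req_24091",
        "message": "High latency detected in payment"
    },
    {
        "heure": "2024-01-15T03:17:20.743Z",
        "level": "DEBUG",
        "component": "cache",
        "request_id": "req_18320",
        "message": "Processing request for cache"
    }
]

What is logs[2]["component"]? "auth"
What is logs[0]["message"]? "User authenticated"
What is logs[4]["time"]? "2024-01-15T03:45:26.832Z"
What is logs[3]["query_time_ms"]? 378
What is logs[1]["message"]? "Failed to connect to search"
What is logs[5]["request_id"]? "req_18320"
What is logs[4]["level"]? "WARNING"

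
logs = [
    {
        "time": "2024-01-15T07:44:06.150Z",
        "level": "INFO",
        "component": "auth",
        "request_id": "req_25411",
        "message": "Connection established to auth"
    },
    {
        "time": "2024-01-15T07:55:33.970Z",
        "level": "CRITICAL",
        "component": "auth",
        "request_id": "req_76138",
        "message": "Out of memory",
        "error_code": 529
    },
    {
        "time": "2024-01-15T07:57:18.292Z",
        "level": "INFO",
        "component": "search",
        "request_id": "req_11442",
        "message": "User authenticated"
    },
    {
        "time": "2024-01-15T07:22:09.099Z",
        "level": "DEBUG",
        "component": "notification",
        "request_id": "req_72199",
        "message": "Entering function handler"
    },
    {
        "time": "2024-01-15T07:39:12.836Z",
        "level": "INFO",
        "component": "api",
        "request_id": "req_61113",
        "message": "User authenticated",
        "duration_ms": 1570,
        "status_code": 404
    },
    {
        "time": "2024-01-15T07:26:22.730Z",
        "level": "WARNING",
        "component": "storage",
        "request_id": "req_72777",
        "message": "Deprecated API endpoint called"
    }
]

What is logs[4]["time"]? "2024-01-15T07:39:12.836Z"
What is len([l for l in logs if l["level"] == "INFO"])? 3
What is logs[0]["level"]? "INFO"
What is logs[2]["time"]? "2024-01-15T07:57:18.292Z"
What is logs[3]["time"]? "2024-01-15T07:22:09.099Z"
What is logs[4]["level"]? "INFO"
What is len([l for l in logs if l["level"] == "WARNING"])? 1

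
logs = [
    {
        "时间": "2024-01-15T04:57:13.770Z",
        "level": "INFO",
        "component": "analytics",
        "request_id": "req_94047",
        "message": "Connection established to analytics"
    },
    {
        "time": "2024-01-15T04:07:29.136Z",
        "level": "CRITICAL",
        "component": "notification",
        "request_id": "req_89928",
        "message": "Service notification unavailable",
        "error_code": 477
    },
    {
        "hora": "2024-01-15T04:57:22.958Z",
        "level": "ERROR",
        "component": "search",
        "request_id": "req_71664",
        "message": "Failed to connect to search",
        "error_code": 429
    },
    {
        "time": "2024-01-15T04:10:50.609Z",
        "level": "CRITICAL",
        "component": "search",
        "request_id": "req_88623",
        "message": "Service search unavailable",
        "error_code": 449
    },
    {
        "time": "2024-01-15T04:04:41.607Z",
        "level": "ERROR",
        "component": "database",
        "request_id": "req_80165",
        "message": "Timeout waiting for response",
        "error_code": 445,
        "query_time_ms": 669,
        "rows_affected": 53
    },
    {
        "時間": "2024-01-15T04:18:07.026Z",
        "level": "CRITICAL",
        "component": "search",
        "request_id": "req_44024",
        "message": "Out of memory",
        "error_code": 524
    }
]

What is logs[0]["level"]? "INFO"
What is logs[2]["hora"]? "2024-01-15T04:57:22.958Z"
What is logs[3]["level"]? "CRITICAL"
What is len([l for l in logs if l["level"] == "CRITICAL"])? 3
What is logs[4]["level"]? "ERROR"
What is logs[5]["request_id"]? "req_44024"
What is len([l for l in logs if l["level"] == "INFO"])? 1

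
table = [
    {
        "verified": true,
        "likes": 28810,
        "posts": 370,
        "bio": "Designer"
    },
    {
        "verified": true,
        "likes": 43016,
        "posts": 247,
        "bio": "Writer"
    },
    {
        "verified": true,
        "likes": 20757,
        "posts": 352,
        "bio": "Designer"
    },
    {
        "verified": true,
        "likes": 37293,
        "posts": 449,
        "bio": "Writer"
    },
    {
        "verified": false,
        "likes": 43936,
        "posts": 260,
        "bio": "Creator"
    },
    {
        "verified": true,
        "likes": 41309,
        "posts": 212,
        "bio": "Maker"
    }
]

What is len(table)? 6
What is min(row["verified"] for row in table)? False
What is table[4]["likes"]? 43936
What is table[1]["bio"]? "Writer"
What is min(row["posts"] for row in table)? 212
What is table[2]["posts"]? 352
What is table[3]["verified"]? True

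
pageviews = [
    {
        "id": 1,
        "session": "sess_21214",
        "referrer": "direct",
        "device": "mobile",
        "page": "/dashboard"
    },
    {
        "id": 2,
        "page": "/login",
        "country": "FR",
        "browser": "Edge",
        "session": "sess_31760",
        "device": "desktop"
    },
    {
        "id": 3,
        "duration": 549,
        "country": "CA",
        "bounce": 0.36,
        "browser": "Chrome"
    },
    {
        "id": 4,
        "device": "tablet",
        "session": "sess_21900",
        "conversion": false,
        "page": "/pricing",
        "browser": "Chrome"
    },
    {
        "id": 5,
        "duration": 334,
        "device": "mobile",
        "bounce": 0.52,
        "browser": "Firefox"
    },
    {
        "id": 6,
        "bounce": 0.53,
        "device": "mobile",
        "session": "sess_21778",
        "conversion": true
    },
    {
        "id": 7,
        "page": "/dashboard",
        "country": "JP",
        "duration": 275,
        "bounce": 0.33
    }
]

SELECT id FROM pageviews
[1, 2, 3, 4, 5, 6, 7]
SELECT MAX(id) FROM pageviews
7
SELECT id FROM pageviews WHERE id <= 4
[1, 2, 3, 4]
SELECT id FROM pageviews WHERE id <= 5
[1, 2, 3, 4, 5]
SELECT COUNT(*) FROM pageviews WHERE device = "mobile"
3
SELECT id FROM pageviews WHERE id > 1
[2, 3, 4, 5, 6, 7]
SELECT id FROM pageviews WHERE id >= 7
[7]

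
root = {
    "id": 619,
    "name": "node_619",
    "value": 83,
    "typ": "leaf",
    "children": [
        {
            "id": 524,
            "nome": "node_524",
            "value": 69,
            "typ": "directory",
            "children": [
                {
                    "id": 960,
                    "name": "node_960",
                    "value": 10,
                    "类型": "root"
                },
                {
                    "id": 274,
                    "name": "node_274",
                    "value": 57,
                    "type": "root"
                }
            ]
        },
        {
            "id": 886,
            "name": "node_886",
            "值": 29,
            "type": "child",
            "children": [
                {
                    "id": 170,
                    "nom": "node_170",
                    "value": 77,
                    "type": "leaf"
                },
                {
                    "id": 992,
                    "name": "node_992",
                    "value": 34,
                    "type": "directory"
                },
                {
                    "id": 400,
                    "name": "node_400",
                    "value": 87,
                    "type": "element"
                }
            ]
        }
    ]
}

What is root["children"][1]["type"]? "child"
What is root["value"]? 83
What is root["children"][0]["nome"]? "node_524"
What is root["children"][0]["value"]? 69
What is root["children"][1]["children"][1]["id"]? 992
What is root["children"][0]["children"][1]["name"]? "node_274"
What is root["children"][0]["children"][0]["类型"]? "root"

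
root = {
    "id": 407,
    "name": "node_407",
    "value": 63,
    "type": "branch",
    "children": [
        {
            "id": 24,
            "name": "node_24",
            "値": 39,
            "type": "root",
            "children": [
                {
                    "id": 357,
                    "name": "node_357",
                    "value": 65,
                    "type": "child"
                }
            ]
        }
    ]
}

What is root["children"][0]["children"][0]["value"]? 65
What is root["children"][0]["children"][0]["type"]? "child"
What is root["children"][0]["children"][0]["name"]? "node_357"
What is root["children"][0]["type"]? "root"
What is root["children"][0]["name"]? "node_24"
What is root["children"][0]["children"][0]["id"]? 357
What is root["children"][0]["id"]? 24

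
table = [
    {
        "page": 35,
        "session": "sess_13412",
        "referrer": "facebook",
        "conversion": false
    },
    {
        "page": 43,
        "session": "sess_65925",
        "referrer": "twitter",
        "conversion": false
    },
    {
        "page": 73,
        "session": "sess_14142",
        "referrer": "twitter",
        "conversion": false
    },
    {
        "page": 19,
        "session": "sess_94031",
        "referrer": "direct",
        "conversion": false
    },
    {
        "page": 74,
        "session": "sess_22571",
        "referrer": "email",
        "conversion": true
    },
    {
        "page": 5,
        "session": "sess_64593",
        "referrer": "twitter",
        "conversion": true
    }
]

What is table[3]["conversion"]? False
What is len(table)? 6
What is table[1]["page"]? 43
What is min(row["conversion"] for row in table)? False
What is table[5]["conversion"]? True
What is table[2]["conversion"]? False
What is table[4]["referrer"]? "email"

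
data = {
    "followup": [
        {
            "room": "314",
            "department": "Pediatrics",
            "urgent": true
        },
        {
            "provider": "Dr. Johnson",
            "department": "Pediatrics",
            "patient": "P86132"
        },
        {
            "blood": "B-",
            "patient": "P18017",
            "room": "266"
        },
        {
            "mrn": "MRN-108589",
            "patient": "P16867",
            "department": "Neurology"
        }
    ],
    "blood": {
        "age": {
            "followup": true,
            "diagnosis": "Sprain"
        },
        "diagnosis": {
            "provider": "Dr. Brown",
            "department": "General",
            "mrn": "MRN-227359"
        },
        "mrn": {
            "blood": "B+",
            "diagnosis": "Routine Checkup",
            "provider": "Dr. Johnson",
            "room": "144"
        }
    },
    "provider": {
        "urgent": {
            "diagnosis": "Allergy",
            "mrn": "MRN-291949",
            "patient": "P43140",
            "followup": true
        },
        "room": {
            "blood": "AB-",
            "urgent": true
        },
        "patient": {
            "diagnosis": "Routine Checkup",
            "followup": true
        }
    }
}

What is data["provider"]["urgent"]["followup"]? True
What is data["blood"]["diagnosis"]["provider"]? "Dr. Brown"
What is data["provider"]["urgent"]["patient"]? "P43140"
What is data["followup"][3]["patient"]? "P16867"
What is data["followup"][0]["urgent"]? True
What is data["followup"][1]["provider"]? "Dr. Johnson"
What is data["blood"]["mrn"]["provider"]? "Dr. Johnson"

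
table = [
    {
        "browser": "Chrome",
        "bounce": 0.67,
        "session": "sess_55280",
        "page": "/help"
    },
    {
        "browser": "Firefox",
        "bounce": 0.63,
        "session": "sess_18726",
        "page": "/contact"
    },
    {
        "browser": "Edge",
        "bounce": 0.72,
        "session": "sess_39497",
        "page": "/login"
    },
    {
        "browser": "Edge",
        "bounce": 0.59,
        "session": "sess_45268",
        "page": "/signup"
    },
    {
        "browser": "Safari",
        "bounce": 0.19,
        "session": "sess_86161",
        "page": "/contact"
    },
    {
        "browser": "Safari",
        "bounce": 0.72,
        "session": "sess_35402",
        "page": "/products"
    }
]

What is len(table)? 6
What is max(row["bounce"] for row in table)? 0.72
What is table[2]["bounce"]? 0.72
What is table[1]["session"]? "sess_18726"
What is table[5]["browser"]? "Safari"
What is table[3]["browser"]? "Edge"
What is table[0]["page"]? "/help"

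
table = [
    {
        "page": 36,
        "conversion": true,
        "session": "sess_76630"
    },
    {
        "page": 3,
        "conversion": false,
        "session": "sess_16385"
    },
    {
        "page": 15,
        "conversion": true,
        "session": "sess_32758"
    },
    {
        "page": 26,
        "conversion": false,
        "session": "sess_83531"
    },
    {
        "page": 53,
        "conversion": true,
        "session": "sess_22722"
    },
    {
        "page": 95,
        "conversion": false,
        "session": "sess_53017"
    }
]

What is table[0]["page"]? 36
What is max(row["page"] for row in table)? 95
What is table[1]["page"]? 3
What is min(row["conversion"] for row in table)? False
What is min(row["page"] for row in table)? 3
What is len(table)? 6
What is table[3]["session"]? "sess_83531"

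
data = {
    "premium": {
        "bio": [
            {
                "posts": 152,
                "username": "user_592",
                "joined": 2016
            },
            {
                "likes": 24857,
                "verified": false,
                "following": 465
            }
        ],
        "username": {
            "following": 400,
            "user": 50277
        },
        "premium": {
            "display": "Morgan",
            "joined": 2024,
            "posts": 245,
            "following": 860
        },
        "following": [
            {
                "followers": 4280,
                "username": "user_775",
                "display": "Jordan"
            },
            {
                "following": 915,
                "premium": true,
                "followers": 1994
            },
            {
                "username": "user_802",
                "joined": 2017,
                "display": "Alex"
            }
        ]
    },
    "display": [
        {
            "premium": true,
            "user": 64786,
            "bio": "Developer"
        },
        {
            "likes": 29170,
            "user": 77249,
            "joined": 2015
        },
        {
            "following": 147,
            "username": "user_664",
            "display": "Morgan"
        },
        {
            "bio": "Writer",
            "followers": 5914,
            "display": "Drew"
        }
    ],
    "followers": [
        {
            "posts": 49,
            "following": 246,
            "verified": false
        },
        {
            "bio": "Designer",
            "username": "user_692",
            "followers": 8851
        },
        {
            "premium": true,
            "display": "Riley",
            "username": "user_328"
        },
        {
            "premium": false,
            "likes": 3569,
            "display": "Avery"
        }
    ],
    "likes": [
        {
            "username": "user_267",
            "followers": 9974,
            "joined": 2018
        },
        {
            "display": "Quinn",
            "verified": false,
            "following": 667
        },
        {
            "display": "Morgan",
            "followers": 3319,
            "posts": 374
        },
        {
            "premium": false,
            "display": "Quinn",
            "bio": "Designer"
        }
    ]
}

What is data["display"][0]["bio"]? "Developer"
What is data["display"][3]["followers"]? 5914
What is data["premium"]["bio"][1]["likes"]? 24857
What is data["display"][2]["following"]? 147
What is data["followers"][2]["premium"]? True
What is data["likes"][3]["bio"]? "Designer"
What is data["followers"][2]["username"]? "user_328"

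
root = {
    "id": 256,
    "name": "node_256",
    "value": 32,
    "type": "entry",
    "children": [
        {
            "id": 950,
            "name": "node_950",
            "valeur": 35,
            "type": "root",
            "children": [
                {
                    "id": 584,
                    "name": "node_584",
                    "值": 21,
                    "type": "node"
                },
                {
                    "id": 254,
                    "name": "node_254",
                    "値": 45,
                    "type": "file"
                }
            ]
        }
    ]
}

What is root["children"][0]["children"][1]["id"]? 254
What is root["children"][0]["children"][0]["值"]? 21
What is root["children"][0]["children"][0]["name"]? "node_584"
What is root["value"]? 32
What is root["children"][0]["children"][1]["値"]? 45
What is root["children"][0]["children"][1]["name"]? "node_254"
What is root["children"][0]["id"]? 950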